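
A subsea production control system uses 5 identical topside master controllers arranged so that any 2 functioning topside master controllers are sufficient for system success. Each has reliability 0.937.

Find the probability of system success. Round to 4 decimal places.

0.9999

R = Σ_{i=2}^{5} C(5,i) p^i (1−p)^{5−i} with p = 0.937
C(5,2)·0.937^2·0.063^3 = 0.002195
C(5,3)·0.937^3·0.063^2 = 0.032651
C(5,4)·0.937^4·0.063^1 = 0.242811
C(5,5)·0.937^5·0.063^0 = 0.722267
Sum = 0.9999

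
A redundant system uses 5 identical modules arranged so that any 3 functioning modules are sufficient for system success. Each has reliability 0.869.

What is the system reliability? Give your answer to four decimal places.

R = Σ_{i=3}^{5} C(5,i) p^i (1−p)^{5−i} with p = 0.869
C(5,3)·0.869^3·0.131^2 = 0.112616
C(5,4)·0.869^4·0.131^1 = 0.373526
C(5,5)·0.869^5·0.131^0 = 0.495563
Sum = 0.9817

0.9817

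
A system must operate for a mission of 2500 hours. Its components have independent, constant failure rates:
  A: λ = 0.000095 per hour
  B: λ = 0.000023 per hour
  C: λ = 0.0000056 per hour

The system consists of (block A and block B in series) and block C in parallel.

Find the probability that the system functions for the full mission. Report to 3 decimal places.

R(A) = exp(−0.000095 × 2500) = 0.78860
R(B) = exp(−0.000023 × 2500) = 0.94412
R(C) = exp(−0.0000056 × 2500) = 0.98610
Series (A and B): 0.78860 × 0.94412 = 0.74453
Parallel ([0.74453] and C): 1 − (1 − 0.74453)(1 − 0.98610) = 0.996

0.996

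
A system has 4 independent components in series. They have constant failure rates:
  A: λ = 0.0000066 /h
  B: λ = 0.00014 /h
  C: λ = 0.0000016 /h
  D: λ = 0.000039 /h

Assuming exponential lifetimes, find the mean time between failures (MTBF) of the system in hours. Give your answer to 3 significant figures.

5340

Series of exponential components: λ_sys = Σ λ_i
λ_sys = 0.0000066 + 0.00014 + 0.0000016 + 0.000039 = 1.8720e-04 /h
MTBF = 1 / λ_sys = 5340 h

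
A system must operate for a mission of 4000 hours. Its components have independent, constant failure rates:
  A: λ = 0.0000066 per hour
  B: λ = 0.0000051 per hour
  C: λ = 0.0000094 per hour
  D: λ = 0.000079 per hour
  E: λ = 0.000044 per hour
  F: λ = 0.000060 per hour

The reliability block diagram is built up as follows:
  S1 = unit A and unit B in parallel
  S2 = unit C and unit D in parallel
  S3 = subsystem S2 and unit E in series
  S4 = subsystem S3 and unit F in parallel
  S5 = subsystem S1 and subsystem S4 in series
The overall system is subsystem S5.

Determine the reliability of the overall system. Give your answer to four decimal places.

0.9633

R(A) = exp(−0.0000066 × 4000) = 0.973945
R(B) = exp(−0.0000051 × 4000) = 0.979807
R(C) = exp(−0.0000094 × 4000) = 0.963098
R(D) = exp(−0.000079 × 4000) = 0.729059
R(E) = exp(−0.000044 × 4000) = 0.838618
R(F) = exp(−0.000060 × 4000) = 0.786628
Parallel (A and B): 1 − (1 − 0.973945)(1 − 0.979807) = 0.999474
Parallel (C and D): 1 − (1 − 0.963098)(1 − 0.729059) = 0.990002
Series ([0.990002] and E): 0.990002 × 0.838618 = 0.830233
Parallel ([0.830233] and F): 1 − (1 − 0.830233)(1 − 0.786628) = 0.963776
Series ([0.999474] and [0.963776]): 0.999474 × 0.963776 = 0.9633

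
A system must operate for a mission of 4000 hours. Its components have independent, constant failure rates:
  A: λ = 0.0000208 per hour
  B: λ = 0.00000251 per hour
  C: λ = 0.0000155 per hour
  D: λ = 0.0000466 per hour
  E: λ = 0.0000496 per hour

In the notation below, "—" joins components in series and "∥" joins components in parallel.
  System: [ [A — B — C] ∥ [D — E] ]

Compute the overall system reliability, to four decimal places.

R(A) = exp(−0.0000208 × 4000) = 0.920167
R(B) = exp(−0.00000251 × 4000) = 0.990010
R(C) = exp(−0.0000155 × 4000) = 0.939883
R(D) = exp(−0.0000466 × 4000) = 0.829942
R(E) = exp(−0.0000496 × 4000) = 0.820042
Series (A, B, and C): 0.920167 × 0.990010 × 0.939883 = 0.856209
Series (D and E): 0.829942 × 0.820042 = 0.680587
Parallel ([0.856209] and [0.680587]): 1 − (1 − 0.856209)(1 − 0.680587) = 0.9541

0.9541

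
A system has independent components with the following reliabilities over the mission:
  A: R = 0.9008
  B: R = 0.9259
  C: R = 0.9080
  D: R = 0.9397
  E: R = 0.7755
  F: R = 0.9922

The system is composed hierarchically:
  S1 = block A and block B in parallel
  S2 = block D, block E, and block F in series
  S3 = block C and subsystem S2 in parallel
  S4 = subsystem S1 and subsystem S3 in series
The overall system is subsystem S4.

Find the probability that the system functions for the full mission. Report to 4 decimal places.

0.9674

Parallel (A and B): 1 − (1 − 0.900800)(1 − 0.925900) = 0.992649
Series (D, E, and F): 0.939700 × 0.775500 × 0.992200 = 0.723053
Parallel (C and [0.723053]): 1 − (1 − 0.908000)(1 − 0.723053) = 0.974521
Series ([0.992649] and [0.974521]): 0.992649 × 0.974521 = 0.9674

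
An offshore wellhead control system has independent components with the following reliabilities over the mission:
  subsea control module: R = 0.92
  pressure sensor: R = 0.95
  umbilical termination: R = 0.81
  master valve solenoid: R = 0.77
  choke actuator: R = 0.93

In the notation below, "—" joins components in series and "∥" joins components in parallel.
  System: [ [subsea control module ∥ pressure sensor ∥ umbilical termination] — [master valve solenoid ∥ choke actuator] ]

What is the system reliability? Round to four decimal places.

0.9832

Parallel (subsea control module, pressure sensor, and umbilical termination): 1 − (1 − 0.920000)(1 − 0.950000)(1 − 0.810000) = 0.999240
Parallel (master valve solenoid and choke actuator): 1 − (1 − 0.770000)(1 − 0.930000) = 0.983900
Series ([0.999240] and [0.983900]): 0.999240 × 0.983900 = 0.9832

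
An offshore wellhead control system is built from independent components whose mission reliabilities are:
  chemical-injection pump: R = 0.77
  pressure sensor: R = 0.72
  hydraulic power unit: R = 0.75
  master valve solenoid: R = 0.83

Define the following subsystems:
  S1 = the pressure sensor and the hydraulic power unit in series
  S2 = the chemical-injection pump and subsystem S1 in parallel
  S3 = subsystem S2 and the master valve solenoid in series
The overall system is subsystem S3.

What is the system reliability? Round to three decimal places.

0.742

Series (pressure sensor and hydraulic power unit): 0.72000 × 0.75000 = 0.54000
Parallel (chemical-injection pump and [0.54000]): 1 − (1 − 0.77000)(1 − 0.54000) = 0.89420
Series ([0.89420] and master valve solenoid): 0.89420 × 0.83000 = 0.742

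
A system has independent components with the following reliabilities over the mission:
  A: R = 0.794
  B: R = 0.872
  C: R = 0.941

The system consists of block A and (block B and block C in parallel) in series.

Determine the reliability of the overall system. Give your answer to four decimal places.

Parallel (B and C): 1 − (1 − 0.872000)(1 − 0.941000) = 0.992448
Series (A and [0.992448]): 0.794000 × 0.992448 = 0.7880

0.7880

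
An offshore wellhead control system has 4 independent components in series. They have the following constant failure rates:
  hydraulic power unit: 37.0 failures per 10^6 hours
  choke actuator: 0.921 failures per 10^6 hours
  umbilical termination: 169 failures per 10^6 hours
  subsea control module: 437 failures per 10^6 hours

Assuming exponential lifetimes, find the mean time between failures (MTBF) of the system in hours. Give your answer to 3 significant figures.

1550

Series of exponential components: λ_sys = Σ λ_i
λ_sys = 0.0000370 + 0.000000921 + 0.000169 + 0.000437 = 6.4392e-04 /h
MTBF = 1 / λ_sys = 1550 h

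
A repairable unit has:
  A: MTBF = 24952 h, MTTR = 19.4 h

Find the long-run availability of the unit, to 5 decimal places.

0.99922

A(A) = MTBF/(MTBF+MTTR) = 24952/(24952+19.4) = 0.99922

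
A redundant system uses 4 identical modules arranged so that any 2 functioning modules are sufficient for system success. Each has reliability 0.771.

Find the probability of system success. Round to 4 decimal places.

R = Σ_{i=2}^{4} C(4,i) p^i (1−p)^{4−i} with p = 0.771
C(4,2)·0.771^2·0.229^2 = 0.187038
C(4,3)·0.771^3·0.229^1 = 0.419816
C(4,4)·0.771^4·0.229^0 = 0.353360
Sum = 0.9602

0.9602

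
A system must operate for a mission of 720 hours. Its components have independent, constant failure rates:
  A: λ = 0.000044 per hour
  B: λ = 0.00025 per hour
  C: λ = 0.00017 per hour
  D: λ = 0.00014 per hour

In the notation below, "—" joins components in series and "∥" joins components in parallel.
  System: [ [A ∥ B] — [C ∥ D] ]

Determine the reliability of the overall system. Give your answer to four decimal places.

R(A) = exp(−0.000044 × 720) = 0.968817
R(B) = exp(−0.00025 × 720) = 0.835270
R(C) = exp(−0.00017 × 720) = 0.884794
R(D) = exp(−0.00014 × 720) = 0.904114
Parallel (A and B): 1 − (1 − 0.968817)(1 − 0.835270) = 0.994863
Parallel (C and D): 1 − (1 − 0.884794)(1 − 0.904114) = 0.988953
Series ([0.994863] and [0.988953]): 0.994863 × 0.988953 = 0.9839

0.9839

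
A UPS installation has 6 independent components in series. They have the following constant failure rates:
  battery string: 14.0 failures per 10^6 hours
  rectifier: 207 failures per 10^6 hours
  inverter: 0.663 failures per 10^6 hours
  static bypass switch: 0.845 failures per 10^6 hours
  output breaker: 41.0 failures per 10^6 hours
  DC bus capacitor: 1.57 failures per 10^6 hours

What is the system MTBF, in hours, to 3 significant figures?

3770

Series of exponential components: λ_sys = Σ λ_i
λ_sys = 0.0000140 + 0.000207 + 0.000000663 + 0.000000845 + 0.0000410 + 0.00000157 = 2.6508e-04 /h
MTBF = 1 / λ_sys = 3770 h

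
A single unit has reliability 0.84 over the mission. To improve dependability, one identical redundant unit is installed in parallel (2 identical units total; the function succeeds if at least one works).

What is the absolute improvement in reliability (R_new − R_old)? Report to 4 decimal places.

0.1344

R_before = 0.84
R_after = 1 − (1 − 0.84)^2 = 0.9744
ΔR = 0.9744 − 0.84 = 0.1344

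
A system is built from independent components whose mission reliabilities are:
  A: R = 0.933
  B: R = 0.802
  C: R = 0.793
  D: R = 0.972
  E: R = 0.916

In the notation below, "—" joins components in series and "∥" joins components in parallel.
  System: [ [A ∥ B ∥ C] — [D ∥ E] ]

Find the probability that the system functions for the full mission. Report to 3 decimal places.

Parallel (A, B, and C): 1 − (1 − 0.93300)(1 − 0.80200)(1 − 0.79300) = 0.99725
Parallel (D and E): 1 − (1 − 0.97200)(1 − 0.91600) = 0.99765
Series ([0.99725] and [0.99765]): 0.99725 × 0.99765 = 0.995

0.995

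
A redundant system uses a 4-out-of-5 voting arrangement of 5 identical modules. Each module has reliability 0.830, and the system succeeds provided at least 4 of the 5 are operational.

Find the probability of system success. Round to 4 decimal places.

R = Σ_{i=4}^{5} C(5,i) p^i (1−p)^{5−i} with p = 0.830
C(5,4)·0.830^4·0.170^1 = 0.403396
C(5,5)·0.830^5·0.170^0 = 0.393904
Sum = 0.7973

0.7973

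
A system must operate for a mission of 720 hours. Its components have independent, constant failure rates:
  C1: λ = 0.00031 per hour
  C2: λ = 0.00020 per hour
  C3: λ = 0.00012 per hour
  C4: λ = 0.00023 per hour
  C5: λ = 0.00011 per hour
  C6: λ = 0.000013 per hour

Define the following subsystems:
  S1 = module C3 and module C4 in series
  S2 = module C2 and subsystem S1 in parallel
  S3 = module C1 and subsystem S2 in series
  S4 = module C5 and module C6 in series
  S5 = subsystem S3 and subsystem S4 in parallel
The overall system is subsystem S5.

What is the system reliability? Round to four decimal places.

0.9810

R(C1) = exp(−0.00031 × 720) = 0.799955
R(C2) = exp(−0.00020 × 720) = 0.865888
R(C3) = exp(−0.00012 × 720) = 0.917227
R(C4) = exp(−0.00023 × 720) = 0.847385
R(C5) = exp(−0.00011 × 720) = 0.923855
R(C6) = exp(−0.000013 × 720) = 0.990684
Series (C3 and C4): 0.917227 × 0.847385 = 0.777244
Parallel (C2 and [0.777244]): 1 − (1 − 0.865888)(1 − 0.777244) = 0.970126
Series (C1 and [0.970126]): 0.799955 × 0.970126 = 0.776057
Series (C5 and C6): 0.923855 × 0.990684 = 0.915248
Parallel ([0.776057] and [0.915248]): 1 − (1 − 0.776057)(1 − 0.915248) = 0.9810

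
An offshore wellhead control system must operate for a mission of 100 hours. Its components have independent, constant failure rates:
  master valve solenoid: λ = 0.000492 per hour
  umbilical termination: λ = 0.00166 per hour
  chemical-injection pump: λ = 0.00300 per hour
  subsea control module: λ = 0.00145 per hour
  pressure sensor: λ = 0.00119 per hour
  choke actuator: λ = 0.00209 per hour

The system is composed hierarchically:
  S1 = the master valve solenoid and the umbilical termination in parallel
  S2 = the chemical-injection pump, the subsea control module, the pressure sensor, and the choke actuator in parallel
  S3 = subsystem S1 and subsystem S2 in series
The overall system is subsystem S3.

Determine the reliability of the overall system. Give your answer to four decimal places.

0.9919

R(master valve solenoid) = exp(−0.000492 × 100) = 0.951991
R(umbilical termination) = exp(−0.00166 × 100) = 0.847046
R(chemical-injection pump) = exp(−0.00300 × 100) = 0.740818
R(subsea control module) = exp(−0.00145 × 100) = 0.865022
R(pressure sensor) = exp(−0.00119 × 100) = 0.887808
R(choke actuator) = exp(−0.00209 × 100) = 0.811395
Parallel (master valve solenoid and umbilical termination): 1 − (1 − 0.951991)(1 − 0.847046) = 0.992657
Parallel (chemical-injection pump, subsea control module, pressure sensor, and choke actuator): 1 − (1 − 0.740818)(1 − 0.865022)(1 − 0.887808)(1 − 0.811395) = 0.999260
Series ([0.992657] and [0.999260]): 0.992657 × 0.999260 = 0.9919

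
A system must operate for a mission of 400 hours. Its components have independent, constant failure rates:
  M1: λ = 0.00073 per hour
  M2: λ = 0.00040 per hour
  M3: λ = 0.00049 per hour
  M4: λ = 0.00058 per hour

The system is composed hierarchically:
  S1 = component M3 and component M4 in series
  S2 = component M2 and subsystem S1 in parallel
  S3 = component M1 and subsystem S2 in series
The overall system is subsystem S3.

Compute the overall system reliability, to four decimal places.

0.7083

R(M1) = exp(−0.00073 × 400) = 0.746769
R(M2) = exp(−0.00040 × 400) = 0.852144
R(M3) = exp(−0.00049 × 400) = 0.822012
R(M4) = exp(−0.00058 × 400) = 0.792946
Series (M3 and M4): 0.822012 × 0.792946 = 0.651811
Parallel (M2 and [0.651811]): 1 − (1 − 0.852144)(1 − 0.651811) = 0.948518
Series (M1 and [0.948518]): 0.746769 × 0.948518 = 0.7083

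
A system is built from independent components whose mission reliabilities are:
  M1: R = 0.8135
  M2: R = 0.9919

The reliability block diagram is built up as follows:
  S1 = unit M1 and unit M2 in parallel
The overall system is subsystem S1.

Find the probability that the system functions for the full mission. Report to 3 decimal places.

Parallel (M1 and M2): 1 − (1 − 0.81350)(1 − 0.99190) = 0.998

0.998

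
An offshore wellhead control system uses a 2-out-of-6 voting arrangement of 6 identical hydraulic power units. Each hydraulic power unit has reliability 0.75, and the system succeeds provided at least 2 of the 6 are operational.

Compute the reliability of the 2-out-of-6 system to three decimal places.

0.995

R = Σ_{i=2}^{6} C(6,i) p^i (1−p)^{6−i} with p = 0.75
C(6,2)·0.75^2·0.25^4 = 0.03296
C(6,3)·0.75^3·0.25^3 = 0.13184
C(6,4)·0.75^4·0.25^2 = 0.29663
C(6,5)·0.75^5·0.25^1 = 0.35596
C(6,6)·0.75^6·0.25^0 = 0.17798
Sum = 0.995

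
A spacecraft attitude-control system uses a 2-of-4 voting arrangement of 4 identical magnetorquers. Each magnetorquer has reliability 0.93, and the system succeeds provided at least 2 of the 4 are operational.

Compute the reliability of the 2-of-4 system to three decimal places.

0.999

R = Σ_{i=2}^{4} C(4,i) p^i (1−p)^{4−i} with p = 0.93
C(4,2)·0.93^2·0.07^2 = 0.02543
C(4,3)·0.93^3·0.07^1 = 0.22522
C(4,4)·0.93^4·0.07^0 = 0.74805
Sum = 0.999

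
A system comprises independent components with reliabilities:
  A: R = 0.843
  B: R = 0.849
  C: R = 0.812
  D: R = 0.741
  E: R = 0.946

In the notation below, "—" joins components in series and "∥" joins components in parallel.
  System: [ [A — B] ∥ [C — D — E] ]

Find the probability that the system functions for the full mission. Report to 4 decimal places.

0.8775

Series (A and B): 0.843000 × 0.849000 = 0.715707
Series (C, D, and E): 0.812000 × 0.741000 × 0.946000 = 0.569201
Parallel ([0.715707] and [0.569201]): 1 − (1 − 0.715707)(1 − 0.569201) = 0.8775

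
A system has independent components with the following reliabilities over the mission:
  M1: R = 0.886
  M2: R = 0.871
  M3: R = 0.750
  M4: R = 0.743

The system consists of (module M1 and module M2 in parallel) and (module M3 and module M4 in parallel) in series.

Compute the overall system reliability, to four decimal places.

Parallel (M1 and M2): 1 − (1 − 0.886000)(1 − 0.871000) = 0.985294
Parallel (M3 and M4): 1 − (1 − 0.750000)(1 − 0.743000) = 0.935750
Series ([0.985294] and [0.935750]): 0.985294 × 0.935750 = 0.9220

0.9220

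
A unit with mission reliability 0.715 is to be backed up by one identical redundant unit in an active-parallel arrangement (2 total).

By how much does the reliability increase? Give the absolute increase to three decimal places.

0.204

R_before = 0.715
R_after = 1 − (1 − 0.715)^2 = 0.919
ΔR = 0.919 − 0.715 = 0.204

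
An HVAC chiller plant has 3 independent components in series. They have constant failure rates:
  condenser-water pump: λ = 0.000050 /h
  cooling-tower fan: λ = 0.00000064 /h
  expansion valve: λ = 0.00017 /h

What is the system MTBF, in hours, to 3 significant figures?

4530

Series of exponential components: λ_sys = Σ λ_i
λ_sys = 0.000050 + 0.00000064 + 0.00017 = 2.2064e-04 /h
MTBF = 1 / λ_sys = 4530 h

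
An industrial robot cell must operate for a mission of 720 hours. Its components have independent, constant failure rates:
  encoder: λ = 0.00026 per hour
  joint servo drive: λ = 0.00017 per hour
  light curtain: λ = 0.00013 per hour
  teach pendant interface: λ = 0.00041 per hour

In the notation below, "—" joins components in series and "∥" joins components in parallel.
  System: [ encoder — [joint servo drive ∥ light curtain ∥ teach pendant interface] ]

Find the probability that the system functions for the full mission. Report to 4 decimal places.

R(encoder) = exp(−0.00026 × 720) = 0.829278
R(joint servo drive) = exp(−0.00017 × 720) = 0.884794
R(light curtain) = exp(−0.00013 × 720) = 0.910647
R(teach pendant interface) = exp(−0.00041 × 720) = 0.744383
Parallel (joint servo drive, light curtain, and teach pendant interface): 1 − (1 − 0.884794)(1 − 0.910647)(1 − 0.744383) = 0.997369
Series (encoder and [0.997369]): 0.829278 × 0.997369 = 0.8271

0.8271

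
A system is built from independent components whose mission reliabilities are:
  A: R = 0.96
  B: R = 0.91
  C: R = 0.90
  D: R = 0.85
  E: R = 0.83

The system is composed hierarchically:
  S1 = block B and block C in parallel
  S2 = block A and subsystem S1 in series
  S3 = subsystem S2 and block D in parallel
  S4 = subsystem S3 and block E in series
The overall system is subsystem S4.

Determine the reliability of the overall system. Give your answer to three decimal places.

0.824

Parallel (B and C): 1 − (1 − 0.91000)(1 − 0.90000) = 0.99100
Series (A and [0.99100]): 0.96000 × 0.99100 = 0.95136
Parallel ([0.95136] and D): 1 − (1 − 0.95136)(1 − 0.85000) = 0.99270
Series ([0.99270] and E): 0.99270 × 0.83000 = 0.824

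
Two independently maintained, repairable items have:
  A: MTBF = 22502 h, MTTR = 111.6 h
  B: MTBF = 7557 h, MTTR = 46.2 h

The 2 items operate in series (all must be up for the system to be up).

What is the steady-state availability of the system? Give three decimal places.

A(A) = MTBF/(MTBF+MTTR) = 22502/(22502+111.6) = 0.995065
A(B) = MTBF/(MTBF+MTTR) = 7557/(7557+46.2) = 0.993924
Series availability: 0.995065 × 0.993924 = 0.989

0.989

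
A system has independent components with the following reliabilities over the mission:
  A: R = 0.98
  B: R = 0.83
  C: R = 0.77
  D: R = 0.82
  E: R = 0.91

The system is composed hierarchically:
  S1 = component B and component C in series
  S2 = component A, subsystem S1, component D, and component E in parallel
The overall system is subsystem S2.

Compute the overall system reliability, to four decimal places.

0.9999

Series (B and C): 0.830000 × 0.770000 = 0.639100
Parallel (A, [0.639100], D, and E): 1 − (1 − 0.980000)(1 − 0.639100)(1 − 0.820000)(1 − 0.910000) = 0.9999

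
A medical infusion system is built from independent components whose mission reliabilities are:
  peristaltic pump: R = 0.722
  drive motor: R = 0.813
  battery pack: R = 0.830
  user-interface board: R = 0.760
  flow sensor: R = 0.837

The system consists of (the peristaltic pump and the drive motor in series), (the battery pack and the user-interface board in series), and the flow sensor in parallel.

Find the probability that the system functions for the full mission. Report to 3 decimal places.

Series (peristaltic pump and drive motor): 0.72200 × 0.81300 = 0.58699
Series (battery pack and user-interface board): 0.83000 × 0.76000 = 0.63080
Parallel ([0.58699], [0.63080], and flow sensor): 1 − (1 − 0.58699)(1 − 0.63080)(1 − 0.83700) = 0.975

0.975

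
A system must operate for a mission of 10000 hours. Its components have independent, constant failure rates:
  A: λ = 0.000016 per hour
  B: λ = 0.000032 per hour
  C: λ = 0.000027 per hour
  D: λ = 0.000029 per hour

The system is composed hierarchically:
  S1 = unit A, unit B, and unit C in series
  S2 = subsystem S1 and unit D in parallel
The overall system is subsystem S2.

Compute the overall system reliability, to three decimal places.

R(A) = exp(−0.000016 × 10000) = 0.85214
R(B) = exp(−0.000032 × 10000) = 0.72615
R(C) = exp(−0.000027 × 10000) = 0.76338
R(D) = exp(−0.000029 × 10000) = 0.74826
Series (A, B, and C): 0.85214 × 0.72615 × 0.76338 = 0.47237
Parallel ([0.47237] and D): 1 − (1 − 0.47237)(1 − 0.74826) = 0.867

0.867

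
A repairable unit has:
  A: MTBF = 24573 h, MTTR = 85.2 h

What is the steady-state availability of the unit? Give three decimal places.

0.997

A(A) = MTBF/(MTBF+MTTR) = 24573/(24573+85.2) = 0.997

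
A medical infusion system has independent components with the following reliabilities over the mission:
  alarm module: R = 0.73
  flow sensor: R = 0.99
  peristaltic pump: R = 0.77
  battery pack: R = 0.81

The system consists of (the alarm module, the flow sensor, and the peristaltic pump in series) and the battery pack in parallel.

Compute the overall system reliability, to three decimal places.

Series (alarm module, flow sensor, and peristaltic pump): 0.73000 × 0.99000 × 0.77000 = 0.55648
Parallel ([0.55648] and battery pack): 1 − (1 − 0.55648)(1 − 0.81000) = 0.916

0.916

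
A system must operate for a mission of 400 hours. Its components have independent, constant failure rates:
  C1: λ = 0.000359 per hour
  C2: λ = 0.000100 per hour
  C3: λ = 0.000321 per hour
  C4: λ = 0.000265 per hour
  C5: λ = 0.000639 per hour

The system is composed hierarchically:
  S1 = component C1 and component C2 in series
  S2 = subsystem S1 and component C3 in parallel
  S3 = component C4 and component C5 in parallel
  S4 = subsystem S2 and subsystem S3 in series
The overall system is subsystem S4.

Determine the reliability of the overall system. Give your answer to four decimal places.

0.9576

R(C1) = exp(−0.000359 × 400) = 0.866234
R(C2) = exp(−0.000100 × 400) = 0.960789
R(C3) = exp(−0.000321 × 400) = 0.879502
R(C4) = exp(−0.000265 × 400) = 0.899425
R(C5) = exp(−0.000639 × 400) = 0.774452
Series (C1 and C2): 0.866234 × 0.960789 = 0.832268
Parallel ([0.832268] and C3): 1 − (1 − 0.832268)(1 − 0.879502) = 0.979789
Parallel (C4 and C5): 1 − (1 − 0.899425)(1 − 0.774452) = 0.977316
Series ([0.979789] and [0.977316]): 0.979789 × 0.977316 = 0.9576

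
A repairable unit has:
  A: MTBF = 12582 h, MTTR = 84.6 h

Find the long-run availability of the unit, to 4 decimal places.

A(A) = MTBF/(MTBF+MTTR) = 12582/(12582+84.6) = 0.9933

0.9933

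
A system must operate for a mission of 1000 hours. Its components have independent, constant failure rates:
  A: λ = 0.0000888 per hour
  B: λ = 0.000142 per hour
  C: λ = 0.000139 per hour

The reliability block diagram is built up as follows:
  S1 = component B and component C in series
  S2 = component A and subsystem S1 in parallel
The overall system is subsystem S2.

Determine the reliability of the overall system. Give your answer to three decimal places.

R(A) = exp(−0.0000888 × 1000) = 0.91503
R(B) = exp(−0.000142 × 1000) = 0.86762
R(C) = exp(−0.000139 × 1000) = 0.87023
Series (B and C): 0.86762 × 0.87023 = 0.75503
Parallel (A and [0.75503]): 1 − (1 − 0.91503)(1 − 0.75503) = 0.979

0.979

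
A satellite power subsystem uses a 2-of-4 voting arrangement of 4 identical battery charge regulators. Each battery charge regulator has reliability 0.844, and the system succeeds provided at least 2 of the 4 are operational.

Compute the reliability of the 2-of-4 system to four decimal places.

0.9866

R = Σ_{i=2}^{4} C(4,i) p^i (1−p)^{4−i} with p = 0.844
C(4,2)·0.844^2·0.156^2 = 0.104012
C(4,3)·0.844^3·0.156^1 = 0.375156
C(4,4)·0.844^4·0.156^0 = 0.507423
Sum = 0.9866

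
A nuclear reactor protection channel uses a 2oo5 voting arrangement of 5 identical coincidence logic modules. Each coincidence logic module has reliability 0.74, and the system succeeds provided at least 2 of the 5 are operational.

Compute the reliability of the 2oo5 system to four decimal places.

R = Σ_{i=2}^{5} C(5,i) p^i (1−p)^{5−i} with p = 0.74
C(5,2)·0.74^2·0.26^3 = 0.096246
C(5,3)·0.74^3·0.26^2 = 0.273931
C(5,4)·0.74^4·0.26^1 = 0.389825
C(5,5)·0.74^5·0.26^0 = 0.221901
Sum = 0.9819

0.9819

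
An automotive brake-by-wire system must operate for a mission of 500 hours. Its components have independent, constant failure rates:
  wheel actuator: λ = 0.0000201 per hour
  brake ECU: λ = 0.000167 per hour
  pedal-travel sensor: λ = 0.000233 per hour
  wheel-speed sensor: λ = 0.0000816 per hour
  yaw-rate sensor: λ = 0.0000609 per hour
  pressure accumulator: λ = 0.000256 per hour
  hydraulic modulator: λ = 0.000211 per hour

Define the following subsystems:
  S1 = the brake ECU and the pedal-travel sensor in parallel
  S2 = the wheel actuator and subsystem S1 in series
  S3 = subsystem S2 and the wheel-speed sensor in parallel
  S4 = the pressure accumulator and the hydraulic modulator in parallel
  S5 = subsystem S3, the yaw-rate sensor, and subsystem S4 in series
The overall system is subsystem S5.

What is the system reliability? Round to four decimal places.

0.9576

R(wheel actuator) = exp(−0.0000201 × 500) = 0.990000
R(brake ECU) = exp(−0.000167 × 500) = 0.919891
R(pedal-travel sensor) = exp(−0.000233 × 500) = 0.890030
R(wheel-speed sensor) = exp(−0.0000816 × 500) = 0.960021
R(yaw-rate sensor) = exp(−0.0000609 × 500) = 0.970009
R(pressure accumulator) = exp(−0.000256 × 500) = 0.879853
R(hydraulic modulator) = exp(−0.000211 × 500) = 0.899874
Parallel (brake ECU and pedal-travel sensor): 1 − (1 − 0.919891)(1 − 0.890030) = 0.991190
Series (wheel actuator and [0.991190]): 0.990000 × 0.991190 = 0.981278
Parallel ([0.981278] and wheel-speed sensor): 1 − (1 − 0.981278)(1 − 0.960021) = 0.999252
Parallel (pressure accumulator and hydraulic modulator): 1 − (1 − 0.879853)(1 − 0.899874) = 0.987970
Series ([0.999252], yaw-rate sensor, and [0.987970]): 0.999252 × 0.970009 × 0.987970 = 0.9576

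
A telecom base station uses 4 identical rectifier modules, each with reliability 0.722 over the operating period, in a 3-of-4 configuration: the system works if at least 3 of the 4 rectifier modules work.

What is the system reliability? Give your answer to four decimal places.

R = Σ_{i=3}^{4} C(4,i) p^i (1−p)^{4−i} with p = 0.722
C(4,3)·0.722^3·0.278^1 = 0.418520
C(4,4)·0.722^4·0.278^0 = 0.271737
Sum = 0.6903

0.6903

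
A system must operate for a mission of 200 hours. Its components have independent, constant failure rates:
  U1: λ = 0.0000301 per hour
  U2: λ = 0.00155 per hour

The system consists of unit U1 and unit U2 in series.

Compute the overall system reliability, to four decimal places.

0.7290

R(U1) = exp(−0.0000301 × 200) = 0.993998
R(U2) = exp(−0.00155 × 200) = 0.733447
Series (U1 and U2): 0.993998 × 0.733447 = 0.7290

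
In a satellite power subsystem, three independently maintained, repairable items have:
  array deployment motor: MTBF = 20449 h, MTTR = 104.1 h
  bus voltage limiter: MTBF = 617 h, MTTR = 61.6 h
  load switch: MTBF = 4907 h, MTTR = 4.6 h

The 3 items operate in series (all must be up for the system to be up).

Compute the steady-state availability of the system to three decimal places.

A(array deployment motor) = MTBF/(MTBF+MTTR) = 20449/(20449+104.1) = 0.994935
A(bus voltage limiter) = MTBF/(MTBF+MTTR) = 617/(617+61.6) = 0.909225
A(load switch) = MTBF/(MTBF+MTTR) = 4907/(4907+4.6) = 0.999063
Series availability: 0.994935 × 0.909225 × 0.999063 = 0.904

0.904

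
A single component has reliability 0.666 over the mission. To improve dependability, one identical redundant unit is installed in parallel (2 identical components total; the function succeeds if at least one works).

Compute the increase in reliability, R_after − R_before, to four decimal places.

0.2224

R_before = 0.666
R_after = 1 − (1 − 0.666)^2 = 0.8884
ΔR = 0.8884 − 0.666 = 0.2224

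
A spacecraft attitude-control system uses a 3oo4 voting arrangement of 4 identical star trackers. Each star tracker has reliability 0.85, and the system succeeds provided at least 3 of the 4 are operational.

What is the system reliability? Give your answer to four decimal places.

0.8905

R = Σ_{i=3}^{4} C(4,i) p^i (1−p)^{4−i} with p = 0.85
C(4,3)·0.85^3·0.15^1 = 0.368475
C(4,4)·0.85^4·0.15^0 = 0.522006
Sum = 0.8905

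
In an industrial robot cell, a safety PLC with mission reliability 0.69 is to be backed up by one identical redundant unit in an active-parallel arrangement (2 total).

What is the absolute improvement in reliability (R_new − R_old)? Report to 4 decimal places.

0.2139

R_before = 0.69
R_after = 1 − (1 − 0.69)^2 = 0.9039
ΔR = 0.9039 − 0.69 = 0.2139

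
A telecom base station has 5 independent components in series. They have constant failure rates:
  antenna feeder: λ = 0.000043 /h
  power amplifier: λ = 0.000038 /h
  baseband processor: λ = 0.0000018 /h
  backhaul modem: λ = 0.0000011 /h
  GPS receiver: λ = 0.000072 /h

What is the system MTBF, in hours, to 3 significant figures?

Series of exponential components: λ_sys = Σ λ_i
λ_sys = 0.000043 + 0.000038 + 0.0000018 + 0.0000011 + 0.000072 = 1.5590e-04 /h
MTBF = 1 / λ_sys = 6410 h

6410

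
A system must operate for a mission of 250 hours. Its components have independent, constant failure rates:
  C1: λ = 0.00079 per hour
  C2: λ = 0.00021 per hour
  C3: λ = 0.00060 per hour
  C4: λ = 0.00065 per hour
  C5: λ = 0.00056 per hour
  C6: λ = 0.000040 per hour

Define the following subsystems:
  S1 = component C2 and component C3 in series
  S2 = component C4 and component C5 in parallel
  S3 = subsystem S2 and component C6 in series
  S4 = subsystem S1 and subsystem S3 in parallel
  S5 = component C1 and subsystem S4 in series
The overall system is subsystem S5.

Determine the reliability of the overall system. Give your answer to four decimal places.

R(C1) = exp(−0.00079 × 250) = 0.820780
R(C2) = exp(−0.00021 × 250) = 0.948854
R(C3) = exp(−0.00060 × 250) = 0.860708
R(C4) = exp(−0.00065 × 250) = 0.850016
R(C5) = exp(−0.00056 × 250) = 0.869358
R(C6) = exp(−0.000040 × 250) = 0.990050
Series (C2 and C3): 0.948854 × 0.860708 = 0.816686
Parallel (C4 and C5): 1 − (1 − 0.850016)(1 − 0.869358) = 0.980406
Series ([0.980406] and C6): 0.980406 × 0.990050 = 0.970651
Parallel ([0.816686] and [0.970651]): 1 − (1 − 0.816686)(1 − 0.970651) = 0.994620
Series (C1 and [0.994620]): 0.820780 × 0.994620 = 0.8164

0.8164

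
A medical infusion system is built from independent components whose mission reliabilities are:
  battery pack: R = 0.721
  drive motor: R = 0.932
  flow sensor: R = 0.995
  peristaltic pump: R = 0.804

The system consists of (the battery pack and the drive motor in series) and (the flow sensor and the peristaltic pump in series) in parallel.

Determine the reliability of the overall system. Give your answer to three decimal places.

0.934

Series (battery pack and drive motor): 0.72100 × 0.93200 = 0.67197
Series (flow sensor and peristaltic pump): 0.99500 × 0.80400 = 0.79998
Parallel ([0.67197] and [0.79998]): 1 − (1 − 0.67197)(1 − 0.79998) = 0.934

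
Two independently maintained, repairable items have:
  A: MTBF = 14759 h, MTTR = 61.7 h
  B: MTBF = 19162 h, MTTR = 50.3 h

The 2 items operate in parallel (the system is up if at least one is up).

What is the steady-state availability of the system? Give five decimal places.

A(A) = MTBF/(MTBF+MTTR) = 14759/(14759+61.7) = 0.995837
A(B) = MTBF/(MTBF+MTTR) = 19162/(19162+50.3) = 0.997382
Parallel availability: 1 − (1 − 0.995837)(1 − 0.997382) = 0.99999

0.99999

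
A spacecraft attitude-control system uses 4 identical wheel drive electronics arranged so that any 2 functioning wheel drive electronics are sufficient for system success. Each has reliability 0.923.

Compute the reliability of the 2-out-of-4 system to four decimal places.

R = Σ_{i=2}^{4} C(4,i) p^i (1−p)^{4−i} with p = 0.923
C(4,2)·0.923^2·0.077^2 = 0.030307
C(4,3)·0.923^3·0.077^1 = 0.242190
C(4,4)·0.923^4·0.077^0 = 0.725783
Sum = 0.9983

0.9983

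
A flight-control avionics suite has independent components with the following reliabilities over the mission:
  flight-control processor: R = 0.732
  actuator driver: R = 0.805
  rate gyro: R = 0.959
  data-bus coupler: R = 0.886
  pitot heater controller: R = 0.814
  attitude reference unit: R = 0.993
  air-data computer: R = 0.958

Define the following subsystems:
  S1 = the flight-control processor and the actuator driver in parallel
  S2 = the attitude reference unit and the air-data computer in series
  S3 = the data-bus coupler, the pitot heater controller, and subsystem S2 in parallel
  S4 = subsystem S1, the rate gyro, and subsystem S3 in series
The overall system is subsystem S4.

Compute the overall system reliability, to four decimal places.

Parallel (flight-control processor and actuator driver): 1 − (1 − 0.732000)(1 − 0.805000) = 0.947740
Series (attitude reference unit and air-data computer): 0.993000 × 0.958000 = 0.951294
Parallel (data-bus coupler, pitot heater controller, and [0.951294]): 1 − (1 − 0.886000)(1 − 0.814000)(1 − 0.951294) = 0.998967
Series ([0.947740], rate gyro, and [0.998967]): 0.947740 × 0.959000 × 0.998967 = 0.9079

0.9079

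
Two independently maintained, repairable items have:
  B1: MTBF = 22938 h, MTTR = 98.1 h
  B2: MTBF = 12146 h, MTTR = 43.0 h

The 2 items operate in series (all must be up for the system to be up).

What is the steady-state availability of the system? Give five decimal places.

0.99223

A(B1) = MTBF/(MTBF+MTTR) = 22938/(22938+98.1) = 0.995741
A(B2) = MTBF/(MTBF+MTTR) = 12146/(12146+43.0) = 0.996472
Series availability: 0.995741 × 0.996472 = 0.99223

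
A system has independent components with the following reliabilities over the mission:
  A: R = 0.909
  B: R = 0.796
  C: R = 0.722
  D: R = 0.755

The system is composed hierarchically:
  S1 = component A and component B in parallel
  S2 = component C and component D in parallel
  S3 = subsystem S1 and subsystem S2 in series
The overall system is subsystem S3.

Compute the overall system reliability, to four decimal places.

Parallel (A and B): 1 − (1 − 0.909000)(1 − 0.796000) = 0.981436
Parallel (C and D): 1 − (1 − 0.722000)(1 − 0.755000) = 0.931890
Series ([0.981436] and [0.931890]): 0.981436 × 0.931890 = 0.9146

0.9146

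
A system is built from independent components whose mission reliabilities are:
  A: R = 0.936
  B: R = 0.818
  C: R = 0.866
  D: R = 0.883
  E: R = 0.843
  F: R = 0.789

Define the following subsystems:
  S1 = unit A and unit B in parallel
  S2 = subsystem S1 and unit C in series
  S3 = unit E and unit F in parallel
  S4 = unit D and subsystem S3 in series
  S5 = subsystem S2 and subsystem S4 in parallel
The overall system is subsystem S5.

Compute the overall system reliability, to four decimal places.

0.9789

Parallel (A and B): 1 − (1 − 0.936000)(1 − 0.818000) = 0.988352
Series ([0.988352] and C): 0.988352 × 0.866000 = 0.855913
Parallel (E and F): 1 − (1 − 0.843000)(1 − 0.789000) = 0.966873
Series (D and [0.966873]): 0.883000 × 0.966873 = 0.853749
Parallel ([0.855913] and [0.853749]): 1 − (1 − 0.855913)(1 − 0.853749) = 0.9789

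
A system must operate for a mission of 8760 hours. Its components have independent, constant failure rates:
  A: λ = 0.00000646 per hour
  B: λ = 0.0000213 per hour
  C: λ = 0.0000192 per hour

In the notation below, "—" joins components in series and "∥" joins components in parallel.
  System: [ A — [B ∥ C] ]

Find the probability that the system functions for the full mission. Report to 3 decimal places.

R(A) = exp(−0.00000646 × 8760) = 0.94498
R(B) = exp(−0.0000213 × 8760) = 0.82979
R(C) = exp(−0.0000192 × 8760) = 0.84519
Parallel (B and C): 1 − (1 − 0.82979)(1 − 0.84519) = 0.97365
Series (A and [0.97365]): 0.94498 × 0.97365 = 0.920

0.920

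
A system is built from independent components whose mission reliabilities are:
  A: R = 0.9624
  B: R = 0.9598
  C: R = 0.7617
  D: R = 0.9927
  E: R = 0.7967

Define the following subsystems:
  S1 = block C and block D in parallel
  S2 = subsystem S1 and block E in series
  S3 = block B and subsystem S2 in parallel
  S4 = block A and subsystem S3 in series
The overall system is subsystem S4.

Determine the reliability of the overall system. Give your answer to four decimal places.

Parallel (C and D): 1 − (1 − 0.761700)(1 − 0.992700) = 0.998260
Series ([0.998260] and E): 0.998260 × 0.796700 = 0.795314
Parallel (B and [0.795314]): 1 − (1 − 0.959800)(1 − 0.795314) = 0.991772
Series (A and [0.991772]): 0.962400 × 0.991772 = 0.9545

0.9545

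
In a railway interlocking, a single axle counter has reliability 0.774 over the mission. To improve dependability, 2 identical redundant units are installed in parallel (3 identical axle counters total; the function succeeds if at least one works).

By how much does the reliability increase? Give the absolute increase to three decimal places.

R_before = 0.774
R_after = 1 − (1 − 0.774)^3 = 0.988
ΔR = 0.988 − 0.774 = 0.214

0.214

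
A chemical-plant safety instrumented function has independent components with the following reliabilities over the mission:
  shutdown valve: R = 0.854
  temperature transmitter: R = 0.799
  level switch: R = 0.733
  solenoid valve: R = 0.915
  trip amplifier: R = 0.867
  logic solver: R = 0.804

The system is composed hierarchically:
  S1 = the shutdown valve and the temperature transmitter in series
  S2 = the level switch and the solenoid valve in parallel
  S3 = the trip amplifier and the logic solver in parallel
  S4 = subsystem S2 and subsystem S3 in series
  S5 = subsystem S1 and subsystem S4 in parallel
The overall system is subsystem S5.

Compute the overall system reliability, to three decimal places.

Series (shutdown valve and temperature transmitter): 0.85400 × 0.79900 = 0.68235
Parallel (level switch and solenoid valve): 1 − (1 − 0.73300)(1 − 0.91500) = 0.97731
Parallel (trip amplifier and logic solver): 1 − (1 − 0.86700)(1 − 0.80400) = 0.97393
Series ([0.97731] and [0.97393]): 0.97731 × 0.97393 = 0.95183
Parallel ([0.68235] and [0.95183]): 1 − (1 − 0.68235)(1 − 0.95183) = 0.985

0.985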